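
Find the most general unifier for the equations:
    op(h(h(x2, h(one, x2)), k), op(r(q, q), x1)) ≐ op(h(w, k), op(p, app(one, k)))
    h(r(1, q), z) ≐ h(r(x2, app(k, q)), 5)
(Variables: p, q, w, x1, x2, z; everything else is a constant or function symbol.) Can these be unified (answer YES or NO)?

NO

Decompose op/2: h(h(x2, h(one, x2)), k) ≐ h(w, k),  op(r(q, q), x1) ≐ op(p, app(one, k)).
Decompose h/2: h(x2, h(one, x2)) ≐ w,  k ≐ k.
Bind w := h(x2, h(one, x2)); no other remaining equation mentions w.
Delete trivial equation k ≐ k.
Decompose op/2: r(q, q) ≐ p,  x1 ≐ app(one, k).
Bind p := r(q, q); no other remaining equation mentions p.
Bind x1 := app(one, k); no other remaining equation mentions x1.
Decompose h/2: r(1, q) ≐ r(x2, app(k, q)),  z ≐ 5.
Decompose r/2: 1 ≐ x2,  q ≐ app(k, q).
Bind x2 := 1; no other remaining equation mentions x2. Substituting into the earlier binding gives w := h(1, h(one, 1)).
Occurs check fails: q occurs in app(k, q); the equation q ≐ app(k, q) has no finite solution.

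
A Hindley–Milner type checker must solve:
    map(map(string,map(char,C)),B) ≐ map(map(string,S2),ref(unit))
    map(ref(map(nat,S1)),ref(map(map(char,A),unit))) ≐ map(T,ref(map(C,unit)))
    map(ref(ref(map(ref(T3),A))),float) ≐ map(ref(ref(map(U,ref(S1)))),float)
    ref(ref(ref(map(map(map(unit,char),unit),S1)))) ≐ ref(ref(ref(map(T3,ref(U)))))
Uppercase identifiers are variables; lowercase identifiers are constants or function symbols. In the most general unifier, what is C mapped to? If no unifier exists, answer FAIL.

Decompose map/2: map(string,map(char,C)) ≐ map(string,S2),  B ≐ ref(unit).
Decompose map/2: string ≐ string,  map(char,C) ≐ S2.
Delete trivial equation string ≐ string.
Bind S2 := map(char,C); no other remaining equation mentions S2.
Bind B := ref(unit); no other remaining equation mentions B.
Decompose map/2: ref(map(nat,S1)) ≐ T,  ref(map(map(char,A),unit)) ≐ ref(map(C,unit)).
Bind T := ref(map(nat,S1)); no other remaining equation mentions T.
Decompose ref/1: map(map(char,A),unit) ≐ map(C,unit).
Decompose map/2: map(char,A) ≐ C,  unit ≐ unit.
Bind C := map(char,A); no other remaining equation mentions C. Substituting into the earlier binding gives S2 := map(char,map(char,A)).
Delete trivial equation unit ≐ unit.
Decompose map/2: ref(ref(map(ref(T3),A))) ≐ ref(ref(map(U,ref(S1)))),  float ≐ float.
Decompose ref/1: ref(map(ref(T3),A)) ≐ ref(map(U,ref(S1))).
Decompose ref/1: map(ref(T3),A) ≐ map(U,ref(S1)).
Decompose map/2: ref(T3) ≐ U,  A ≐ ref(S1).
Bind U := ref(T3); substituting into the one remaining equation that mentions U gives: ref(ref(ref(map(map(map(unit,char),unit),S1)))) ≐ ref(ref(ref(map(T3,ref(ref(T3)))))).
Bind A := ref(S1); no other remaining equation mentions A. Substituting into the earlier bindings gives S2 := map(char,map(char,ref(S1))), C := map(char,ref(S1)).
Delete trivial equation float ≐ float.
Decompose ref/1: ref(ref(map(map(map(unit,char),unit),S1))) ≐ ref(ref(map(T3,ref(ref(T3))))).
Decompose ref/1: ref(map(map(map(unit,char),unit),S1)) ≐ ref(map(T3,ref(ref(T3)))).
Decompose ref/1: map(map(map(unit,char),unit),S1) ≐ map(T3,ref(ref(T3))).
Decompose map/2: map(map(unit,char),unit) ≐ T3,  S1 ≐ ref(ref(T3)).
Bind T3 := map(map(unit,char),unit); substituting into the remaining equation gives: S1 ≐ ref(ref(map(map(unit,char),unit))). Substituting into the earlier binding gives U := ref(map(map(unit,char),unit)).
Bind S1 := ref(ref(map(map(unit,char),unit))). Substituting into the earlier bindings gives S2 := map(char,map(char,ref(ref(ref(map(map(unit,char),unit)))))), T := ref(map(nat,ref(ref(map(map(unit,char),unit))))), C := map(char,ref(ref(ref(map(map(unit,char),unit))))), A := ref(ref(ref(map(map(unit,char),unit)))).
MGU = { S2 ↦ map(char,map(char,ref(ref(ref(map(map(unit,char),unit)))))), B ↦ ref(unit), T ↦ ref(map(nat,ref(ref(map(map(unit,char),unit))))), C ↦ map(char,ref(ref(ref(map(map(unit,char),unit))))), U ↦ ref(map(map(unit,char),unit)), A ↦ ref(ref(ref(map(map(unit,char),unit)))), T3 ↦ map(map(unit,char),unit), S1 ↦ ref(ref(map(map(unit,char),unit))) }, so C ↦ map(char,ref(ref(ref(map(map(unit,char),unit))))).

map(char,ref(ref(ref(map(map(unit,char),unit)))))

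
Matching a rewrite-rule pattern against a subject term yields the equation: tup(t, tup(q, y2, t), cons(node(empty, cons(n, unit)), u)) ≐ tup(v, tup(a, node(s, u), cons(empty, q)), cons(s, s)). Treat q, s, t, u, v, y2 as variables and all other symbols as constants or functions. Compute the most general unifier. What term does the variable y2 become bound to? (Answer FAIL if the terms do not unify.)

Decompose tup/3: t ≐ v,  tup(q, y2, t) ≐ tup(a, node(s, u), cons(empty, q)),  cons(node(empty, cons(n, unit)), u) ≐ cons(s, s).
Bind t := v; substituting into the one remaining equation that mentions t gives: tup(q, y2, v) ≐ tup(a, node(s, u), cons(empty, q)).
Decompose tup/3: q ≐ a,  y2 ≐ node(s, u),  v ≐ cons(empty, q).
Bind q := a; substituting into the one remaining equation that mentions q gives: v ≐ cons(empty, a).
Bind y2 := node(s, u); no other remaining equation mentions y2.
Bind v := cons(empty, a); no other remaining equation mentions v. Substituting into the earlier binding gives t := cons(empty, a).
Decompose cons/2: node(empty, cons(n, unit)) ≐ s,  u ≐ s.
Bind s := node(empty, cons(n, unit)); substituting into the remaining equation gives: u ≐ node(empty, cons(n, unit)). Substituting into the earlier binding gives y2 := node(node(empty, cons(n, unit)), u).
Bind u := node(empty, cons(n, unit)). Substituting into the earlier binding gives y2 := node(node(empty, cons(n, unit)), node(empty, cons(n, unit))).
MGU = { t -> cons(empty, a), q -> a, y2 -> node(node(empty, cons(n, unit)), node(empty, cons(n, unit))), v -> cons(empty, a), s -> node(empty, cons(n, unit)), u -> node(empty, cons(n, unit)) }, so y2 -> node(node(empty, cons(n, unit)), node(empty, cons(n, unit))).

node(node(empty, cons(n, unit)), node(empty, cons(n, unit)))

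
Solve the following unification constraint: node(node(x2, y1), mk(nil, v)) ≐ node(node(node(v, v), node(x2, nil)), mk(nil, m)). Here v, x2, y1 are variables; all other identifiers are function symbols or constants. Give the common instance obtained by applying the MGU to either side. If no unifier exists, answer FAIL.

node(node(node(m, m), node(node(m, m), nil)), mk(nil, m))

Decompose node/2: node(x2, y1) ≐ node(node(v, v), node(x2, nil)),  mk(nil, v) ≐ mk(nil, m).
Decompose node/2: x2 ≐ node(v, v),  y1 ≐ node(x2, nil).
Bind x2 := node(v, v); substituting into the one remaining equation that mentions x2 gives: y1 ≐ node(node(v, v), nil).
Bind y1 := node(node(v, v), nil); no other remaining equation mentions y1.
Decompose mk/2: nil ≐ nil,  v ≐ m.
Delete trivial equation nil ≐ nil.
Bind v := m. Substituting into the earlier bindings gives x2 := node(m, m), y1 := node(node(m, m), nil).
Applying the MGU to either side gives node(node(node(m, m), node(node(m, m), nil)), mk(nil, m)).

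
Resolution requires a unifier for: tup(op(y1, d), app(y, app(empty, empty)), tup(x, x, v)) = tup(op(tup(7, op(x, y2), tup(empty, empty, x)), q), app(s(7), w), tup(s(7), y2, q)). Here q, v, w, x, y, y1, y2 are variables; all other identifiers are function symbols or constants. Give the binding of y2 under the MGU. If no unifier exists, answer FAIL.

s(7)

Decompose tup/3: op(y1, d) = op(tup(7, op(x, y2), tup(empty, empty, x)), q),  app(y, app(empty, empty)) = app(s(7), w),  tup(x, x, v) = tup(s(7), y2, q).
Decompose op/2: y1 = tup(7, op(x, y2), tup(empty, empty, x)),  d = q.
Bind y1 := tup(7, op(x, y2), tup(empty, empty, x)); no other remaining equation mentions y1.
Bind q := d; substituting into the one remaining equation that mentions q gives: tup(x, x, v) = tup(s(7), y2, d).
Decompose app/2: y = s(7),  app(empty, empty) = w.
Bind y := s(7); no other remaining equation mentions y.
Bind w := app(empty, empty); no other remaining equation mentions w.
Decompose tup/3: x = s(7),  x = y2,  v = d.
Bind x := s(7); substituting into the one remaining equation that mentions x gives: s(7) = y2. Substituting into the earlier binding gives y1 := tup(7, op(s(7), y2), tup(empty, empty, s(7))).
Bind y2 := s(7); no other remaining equation mentions y2. Substituting into the earlier binding gives y1 := tup(7, op(s(7), s(7)), tup(empty, empty, s(7))).
Bind v := d.
MGU = { y1 := tup(7, op(s(7), s(7)), tup(empty, empty, s(7))), q := d, y := s(7), w := app(empty, empty), x := s(7), y2 := s(7), v := d }, so y2 := s(7).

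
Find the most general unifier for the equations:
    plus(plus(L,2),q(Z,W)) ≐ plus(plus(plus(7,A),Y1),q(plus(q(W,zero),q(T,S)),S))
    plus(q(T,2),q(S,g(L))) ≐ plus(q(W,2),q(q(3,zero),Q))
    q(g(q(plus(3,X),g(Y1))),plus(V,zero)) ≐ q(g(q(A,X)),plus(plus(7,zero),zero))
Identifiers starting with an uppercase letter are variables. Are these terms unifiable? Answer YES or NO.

Decompose plus/2: plus(L,2) ≐ plus(plus(7,A),Y1),  q(Z,W) ≐ q(plus(q(W,zero),q(T,S)),S).
Decompose plus/2: L ≐ plus(7,A),  2 ≐ Y1.
Bind L := plus(7,A); substituting into the one remaining equation that mentions L gives: plus(q(T,2),q(S,g(plus(7,A)))) ≐ plus(q(W,2),q(q(3,zero),Q)).
Bind Y1 := 2; substituting into the one remaining equation that mentions Y1 gives: q(g(q(plus(3,X),g(2))),plus(V,zero)) ≐ q(g(q(A,X)),plus(plus(7,zero),zero)).
Decompose q/2: Z ≐ plus(q(W,zero),q(T,S)),  W ≐ S.
Bind Z := plus(q(W,zero),q(T,S)); no other remaining equation mentions Z.
Bind W := S; substituting into the one remaining equation that mentions W gives: plus(q(T,2),q(S,g(plus(7,A)))) ≐ plus(q(S,2),q(q(3,zero),Q)). Substituting into the earlier binding gives Z := plus(q(S,zero),q(T,S)).
Decompose plus/2: q(T,2) ≐ q(S,2),  q(S,g(plus(7,A))) ≐ q(q(3,zero),Q).
Decompose q/2: T ≐ S,  2 ≐ 2.
Bind T := S; no other remaining equation mentions T. Substituting into the earlier binding gives Z := plus(q(S,zero),q(S,S)).
Delete trivial equation 2 ≐ 2.
Decompose q/2: S ≐ q(3,zero),  g(plus(7,A)) ≐ Q.
Bind S := q(3,zero); no other remaining equation mentions S. Substituting into the earlier bindings gives Z := plus(q(q(3,zero),zero),q(q(3,zero),q(3,zero))), W := q(3,zero), T := q(3,zero).
Bind Q := g(plus(7,A)); no other remaining equation mentions Q.
Decompose q/2: g(q(plus(3,X),g(2))) ≐ g(q(A,X)),  plus(V,zero) ≐ plus(plus(7,zero),zero).
Decompose g/1: q(plus(3,X),g(2)) ≐ q(A,X).
Decompose q/2: plus(3,X) ≐ A,  g(2) ≐ X.
Bind A := plus(3,X); no other remaining equation mentions A. Substituting into the earlier bindings gives L := plus(7,plus(3,X)), Q := g(plus(7,plus(3,X))).
Bind X := g(2); no other remaining equation mentions X. Substituting into the earlier bindings gives L := plus(7,plus(3,g(2))), Q := g(plus(7,plus(3,g(2)))), A := plus(3,g(2)).
Decompose plus/2: V ≐ plus(7,zero),  zero ≐ zero.
Bind V := plus(7,zero); no other remaining equation mentions V.
Delete trivial equation zero ≐ zero.
No equations remain and no clash or occurs-check failure arose, so a unifier exists.

YES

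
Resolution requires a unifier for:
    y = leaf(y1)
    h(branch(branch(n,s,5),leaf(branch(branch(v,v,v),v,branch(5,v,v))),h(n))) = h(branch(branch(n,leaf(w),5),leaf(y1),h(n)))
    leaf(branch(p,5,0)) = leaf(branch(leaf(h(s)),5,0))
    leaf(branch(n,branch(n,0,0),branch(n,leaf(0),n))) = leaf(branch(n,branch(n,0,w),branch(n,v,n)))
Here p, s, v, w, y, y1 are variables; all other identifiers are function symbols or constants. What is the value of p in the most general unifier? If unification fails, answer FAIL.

Bind y := leaf(y1); no other remaining equation mentions y.
Decompose h/1: branch(branch(n,s,5),leaf(branch(branch(v,v,v),v,branch(5,v,v))),h(n)) = branch(branch(n,leaf(w),5),leaf(y1),h(n)).
Decompose branch/3: branch(n,s,5) = branch(n,leaf(w),5),  leaf(branch(branch(v,v,v),v,branch(5,v,v))) = leaf(y1),  h(n) = h(n).
Decompose branch/3: n = n,  s = leaf(w),  5 = 5.
Delete trivial equation n = n.
Bind s := leaf(w); substituting into the one remaining equation that mentions s gives: leaf(branch(p,5,0)) = leaf(branch(leaf(h(leaf(w))),5,0)).
Delete trivial equation 5 = 5.
Decompose leaf/1: branch(branch(v,v,v),v,branch(5,v,v)) = y1.
Bind y1 := branch(branch(v,v,v),v,branch(5,v,v)); no other remaining equation mentions y1. Substituting into the earlier binding gives y := leaf(branch(branch(v,v,v),v,branch(5,v,v))).
Delete trivial equation h(n) = h(n).
Decompose leaf/1: branch(p,5,0) = branch(leaf(h(leaf(w))),5,0).
Decompose branch/3: p = leaf(h(leaf(w))),  5 = 5,  0 = 0.
Bind p := leaf(h(leaf(w))); no other remaining equation mentions p.
Delete trivial equation 5 = 5.
Delete trivial equation 0 = 0.
Decompose leaf/1: branch(n,branch(n,0,0),branch(n,leaf(0),n)) = branch(n,branch(n,0,w),branch(n,v,n)).
Decompose branch/3: n = n,  branch(n,0,0) = branch(n,0,w),  branch(n,leaf(0),n) = branch(n,v,n).
Delete trivial equation n = n.
Decompose branch/3: n = n,  0 = 0,  0 = w.
Delete trivial equation n = n.
Delete trivial equation 0 = 0.
Bind w := 0; no other remaining equation mentions w. Substituting into the earlier bindings gives s := leaf(0), p := leaf(h(leaf(0))).
Decompose branch/3: n = n,  leaf(0) = v,  n = n.
Delete trivial equation n = n.
Bind v := leaf(0); no other remaining equation mentions v. Substituting into the earlier bindings gives y := leaf(branch(branch(leaf(0),leaf(0),leaf(0)),leaf(0),branch(5,leaf(0),leaf(0)))), y1 := branch(branch(leaf(0),leaf(0),leaf(0)),leaf(0),branch(5,leaf(0),leaf(0))).
Delete trivial equation n = n.
MGU = { y -> leaf(branch(branch(leaf(0),leaf(0),leaf(0)),leaf(0),branch(5,leaf(0),leaf(0)))), s -> leaf(0), y1 -> branch(branch(leaf(0),leaf(0),leaf(0)),leaf(0),branch(5,leaf(0),leaf(0))), p -> leaf(h(leaf(0))), w -> 0, v -> leaf(0) }, so p -> leaf(h(leaf(0))).

leaf(h(leaf(0)))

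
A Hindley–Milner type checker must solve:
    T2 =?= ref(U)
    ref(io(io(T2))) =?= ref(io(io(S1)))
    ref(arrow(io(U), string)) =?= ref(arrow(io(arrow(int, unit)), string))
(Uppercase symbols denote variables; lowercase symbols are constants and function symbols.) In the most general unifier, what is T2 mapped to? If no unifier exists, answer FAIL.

Bind T2 := ref(U); substituting into the one remaining equation that mentions T2 gives: ref(io(io(ref(U)))) =?= ref(io(io(S1))).
Decompose ref/1: io(io(ref(U))) =?= io(io(S1)).
Decompose io/1: io(ref(U)) =?= io(S1).
Decompose io/1: ref(U) =?= S1.
Bind S1 := ref(U); no other remaining equation mentions S1.
Decompose ref/1: arrow(io(U), string) =?= arrow(io(arrow(int, unit)), string).
Decompose arrow/2: io(U) =?= io(arrow(int, unit)),  string =?= string.
Decompose io/1: U =?= arrow(int, unit).
Bind U := arrow(int, unit); no other remaining equation mentions U. Substituting into the earlier bindings gives T2 := ref(arrow(int, unit)), S1 := ref(arrow(int, unit)).
Delete trivial equation string =?= string.
MGU = { T2 ↦ ref(arrow(int, unit)), S1 ↦ ref(arrow(int, unit)), U ↦ arrow(int, unit) }, so T2 ↦ ref(arrow(int, unit)).

ref(arrow(int, unit))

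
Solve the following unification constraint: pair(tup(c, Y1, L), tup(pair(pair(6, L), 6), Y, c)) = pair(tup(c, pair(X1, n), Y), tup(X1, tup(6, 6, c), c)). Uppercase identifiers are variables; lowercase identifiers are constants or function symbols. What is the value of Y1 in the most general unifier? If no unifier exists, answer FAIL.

pair(pair(pair(6, tup(6, 6, c)), 6), n)

Decompose pair/2: tup(c, Y1, L) = tup(c, pair(X1, n), Y),  tup(pair(pair(6, L), 6), Y, c) = tup(X1, tup(6, 6, c), c).
Decompose tup/3: c = c,  Y1 = pair(X1, n),  L = Y.
Delete trivial equation c = c.
Bind Y1 := pair(X1, n); no other remaining equation mentions Y1.
Bind L := Y; substituting into the remaining equation gives: tup(pair(pair(6, Y), 6), Y, c) = tup(X1, tup(6, 6, c), c).
Decompose tup/3: pair(pair(6, Y), 6) = X1,  Y = tup(6, 6, c),  c = c.
Bind X1 := pair(pair(6, Y), 6); no other remaining equation mentions X1. Substituting into the earlier binding gives Y1 := pair(pair(pair(6, Y), 6), n).
Bind Y := tup(6, 6, c); no other remaining equation mentions Y. Substituting into the earlier bindings gives Y1 := pair(pair(pair(6, tup(6, 6, c)), 6), n), L := tup(6, 6, c), X1 := pair(pair(6, tup(6, 6, c)), 6).
Delete trivial equation c = c.
MGU = { Y1 -> pair(pair(pair(6, tup(6, 6, c)), 6), n), L -> tup(6, 6, c), X1 -> pair(pair(6, tup(6, 6, c)), 6), Y -> tup(6, 6, c) }, so Y1 -> pair(pair(pair(6, tup(6, 6, c)), 6), n).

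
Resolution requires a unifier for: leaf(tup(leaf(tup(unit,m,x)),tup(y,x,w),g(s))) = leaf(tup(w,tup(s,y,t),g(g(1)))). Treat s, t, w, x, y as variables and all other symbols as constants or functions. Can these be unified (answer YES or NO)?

YES

Decompose leaf/1: tup(leaf(tup(unit,m,x)),tup(y,x,w),g(s)) = tup(w,tup(s,y,t),g(g(1))).
Decompose tup/3: leaf(tup(unit,m,x)) = w,  tup(y,x,w) = tup(s,y,t),  g(s) = g(g(1)).
Bind w := leaf(tup(unit,m,x)); substituting into the one remaining equation that mentions w gives: tup(y,x,leaf(tup(unit,m,x))) = tup(s,y,t).
Decompose tup/3: y = s,  x = y,  leaf(tup(unit,m,x)) = t.
Bind y := s; substituting into the one remaining equation that mentions y gives: x = s.
Bind x := s; substituting into the one remaining equation that mentions x gives: leaf(tup(unit,m,s)) = t. Substituting into the earlier binding gives w := leaf(tup(unit,m,s)).
Bind t := leaf(tup(unit,m,s)); no other remaining equation mentions t.
Decompose g/1: s = g(1).
Bind s := g(1). Substituting into the earlier bindings gives w := leaf(tup(unit,m,g(1))), y := g(1), x := g(1), t := leaf(tup(unit,m,g(1))).
No equations remain and no clash or occurs-check failure arose, so a unifier exists.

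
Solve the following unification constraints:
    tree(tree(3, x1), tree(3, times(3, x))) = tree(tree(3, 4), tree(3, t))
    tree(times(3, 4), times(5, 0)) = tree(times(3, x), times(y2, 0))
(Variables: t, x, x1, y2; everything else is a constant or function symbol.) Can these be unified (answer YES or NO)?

Decompose tree/2: tree(3, x1) = tree(3, 4),  tree(3, times(3, x)) = tree(3, t).
Decompose tree/2: 3 = 3,  x1 = 4.
Delete trivial equation 3 = 3.
Bind x1 := 4; no other remaining equation mentions x1.
Decompose tree/2: 3 = 3,  times(3, x) = t.
Delete trivial equation 3 = 3.
Bind t := times(3, x); no other remaining equation mentions t.
Decompose tree/2: times(3, 4) = times(3, x),  times(5, 0) = times(y2, 0).
Decompose times/2: 3 = 3,  4 = x.
Delete trivial equation 3 = 3.
Bind x := 4; no other remaining equation mentions x. Substituting into the earlier binding gives t := times(3, 4).
Decompose times/2: 5 = y2,  0 = 0.
Bind y2 := 5; no other remaining equation mentions y2.
Delete trivial equation 0 = 0.
No equations remain and no clash or occurs-check failure arose, so a unifier exists.

YES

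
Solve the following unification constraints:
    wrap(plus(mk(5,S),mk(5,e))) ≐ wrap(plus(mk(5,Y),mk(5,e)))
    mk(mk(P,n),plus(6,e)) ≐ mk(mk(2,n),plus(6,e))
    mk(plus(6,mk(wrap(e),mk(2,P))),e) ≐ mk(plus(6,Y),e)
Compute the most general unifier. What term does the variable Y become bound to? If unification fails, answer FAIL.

mk(wrap(e),mk(2,2))

Decompose wrap/1: plus(mk(5,S),mk(5,e)) ≐ plus(mk(5,Y),mk(5,e)).
Decompose plus/2: mk(5,S) ≐ mk(5,Y),  mk(5,e) ≐ mk(5,e).
Decompose mk/2: 5 ≐ 5,  S ≐ Y.
Delete trivial equation 5 ≐ 5.
Bind S := Y; no other remaining equation mentions S.
Delete trivial equation mk(5,e) ≐ mk(5,e).
Decompose mk/2: mk(P,n) ≐ mk(2,n),  plus(6,e) ≐ plus(6,e).
Decompose mk/2: P ≐ 2,  n ≐ n.
Bind P := 2; substituting into the one remaining equation that mentions P gives: mk(plus(6,mk(wrap(e),mk(2,2))),e) ≐ mk(plus(6,Y),e).
Delete trivial equation n ≐ n.
Delete trivial equation plus(6,e) ≐ plus(6,e).
Decompose mk/2: plus(6,mk(wrap(e),mk(2,2))) ≐ plus(6,Y),  e ≐ e.
Decompose plus/2: 6 ≐ 6,  mk(wrap(e),mk(2,2)) ≐ Y.
Delete trivial equation 6 ≐ 6.
Bind Y := mk(wrap(e),mk(2,2)); no other remaining equation mentions Y. Substituting into the earlier binding gives S := mk(wrap(e),mk(2,2)).
Delete trivial equation e ≐ e.
MGU = { S -> mk(wrap(e),mk(2,2)), P -> 2, Y -> mk(wrap(e),mk(2,2)) }, so Y -> mk(wrap(e),mk(2,2)).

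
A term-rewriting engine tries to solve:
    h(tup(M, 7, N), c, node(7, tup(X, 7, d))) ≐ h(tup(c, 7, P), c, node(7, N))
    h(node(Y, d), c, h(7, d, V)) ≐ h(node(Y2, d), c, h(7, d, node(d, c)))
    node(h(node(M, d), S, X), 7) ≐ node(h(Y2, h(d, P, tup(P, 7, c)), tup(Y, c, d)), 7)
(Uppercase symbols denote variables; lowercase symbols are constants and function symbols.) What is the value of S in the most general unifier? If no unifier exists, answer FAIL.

Decompose h/3: tup(M, 7, N) ≐ tup(c, 7, P),  c ≐ c,  node(7, tup(X, 7, d)) ≐ node(7, N).
Decompose tup/3: M ≐ c,  7 ≐ 7,  N ≐ P.
Bind M := c; substituting into the one remaining equation that mentions M gives: node(h(node(c, d), S, X), 7) ≐ node(h(Y2, h(d, P, tup(P, 7, c)), tup(Y, c, d)), 7).
Delete trivial equation 7 ≐ 7.
Bind N := P; substituting into the one remaining equation that mentions N gives: node(7, tup(X, 7, d)) ≐ node(7, P).
Delete trivial equation c ≐ c.
Decompose node/2: 7 ≐ 7,  tup(X, 7, d) ≐ P.
Delete trivial equation 7 ≐ 7.
Bind P := tup(X, 7, d); substituting into the one remaining equation that mentions P gives: node(h(node(c, d), S, X), 7) ≐ node(h(Y2, h(d, tup(X, 7, d), tup(tup(X, 7, d), 7, c)), tup(Y, c, d)), 7). Substituting into the earlier binding gives N := tup(X, 7, d).
Decompose h/3: node(Y, d) ≐ node(Y2, d),  c ≐ c,  h(7, d, V) ≐ h(7, d, node(d, c)).
Decompose node/2: Y ≐ Y2,  d ≐ d.
Bind Y := Y2; substituting into the one remaining equation that mentions Y gives: node(h(node(c, d), S, X), 7) ≐ node(h(Y2, h(d, tup(X, 7, d), tup(tup(X, 7, d), 7, c)), tup(Y2, c, d)), 7).
Delete trivial equation d ≐ d.
Delete trivial equation c ≐ c.
Decompose h/3: 7 ≐ 7,  d ≐ d,  V ≐ node(d, c).
Delete trivial equation 7 ≐ 7.
Delete trivial equation d ≐ d.
Bind V := node(d, c); no other remaining equation mentions V.
Decompose node/2: h(node(c, d), S, X) ≐ h(Y2, h(d, tup(X, 7, d), tup(tup(X, 7, d), 7, c)), tup(Y2, c, d)),  7 ≐ 7.
Decompose h/3: node(c, d) ≐ Y2,  S ≐ h(d, tup(X, 7, d), tup(tup(X, 7, d), 7, c)),  X ≐ tup(Y2, c, d).
Bind Y2 := node(c, d); substituting into the one remaining equation that mentions Y2 gives: X ≐ tup(node(c, d), c, d). Substituting into the earlier binding gives Y := node(c, d).
Bind S := h(d, tup(X, 7, d), tup(tup(X, 7, d), 7, c)); no other remaining equation mentions S.
Bind X := tup(node(c, d), c, d); no other remaining equation mentions X. Substituting into the earlier bindings gives N := tup(tup(node(c, d), c, d), 7, d), P := tup(tup(node(c, d), c, d), 7, d), S := h(d, tup(tup(node(c, d), c, d), 7, d), tup(tup(tup(node(c, d), c, d), 7, d), 7, c)).
Delete trivial equation 7 ≐ 7.
MGU = { M := c, N := tup(tup(node(c, d), c, d), 7, d), P := tup(tup(node(c, d), c, d), 7, d), Y := node(c, d), V := node(d, c), Y2 := node(c, d), S := h(d, tup(tup(node(c, d), c, d), 7, d), tup(tup(tup(node(c, d), c, d), 7, d), 7, c)), X := tup(node(c, d), c, d) }, so S := h(d, tup(tup(node(c, d), c, d), 7, d), tup(tup(tup(node(c, d), c, d), 7, d), 7, c)).

h(d, tup(tup(node(c, d), c, d), 7, d), tup(tup(tup(node(c, d), c, d), 7, d), 7, c))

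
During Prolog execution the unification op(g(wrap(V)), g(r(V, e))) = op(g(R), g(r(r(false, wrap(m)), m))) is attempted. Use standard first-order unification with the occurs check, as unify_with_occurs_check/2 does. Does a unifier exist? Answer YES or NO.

Decompose op/2: g(wrap(V)) = g(R),  g(r(V, e)) = g(r(r(false, wrap(m)), m)).
Decompose g/1: wrap(V) = R.
Bind R := wrap(V); no other remaining equation mentions R.
Decompose g/1: r(V, e) = r(r(false, wrap(m)), m).
Decompose r/2: V = r(false, wrap(m)),  e = m.
Bind V := r(false, wrap(m)); no other remaining equation mentions V. Substituting into the earlier binding gives R := wrap(r(false, wrap(m))).
Clash: constants e and m differ; no unifier exists.

NO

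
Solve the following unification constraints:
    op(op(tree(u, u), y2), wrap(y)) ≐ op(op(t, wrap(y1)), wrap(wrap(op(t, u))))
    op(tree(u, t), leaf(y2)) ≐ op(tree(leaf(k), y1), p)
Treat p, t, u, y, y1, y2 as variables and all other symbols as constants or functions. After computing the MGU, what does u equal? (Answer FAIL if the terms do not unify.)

leaf(k)

Decompose op/2: op(tree(u, u), y2) ≐ op(t, wrap(y1)),  wrap(y) ≐ wrap(wrap(op(t, u))).
Decompose op/2: tree(u, u) ≐ t,  y2 ≐ wrap(y1).
Bind t := tree(u, u); substituting into the 2 remaining equations that mention t gives: wrap(y) ≐ wrap(wrap(op(tree(u, u), u))),  op(tree(u, tree(u, u)), leaf(y2)) ≐ op(tree(leaf(k), y1), p).
Bind y2 := wrap(y1); substituting into the one remaining equation that mentions y2 gives: op(tree(u, tree(u, u)), leaf(wrap(y1))) ≐ op(tree(leaf(k), y1), p).
Decompose wrap/1: y ≐ wrap(op(tree(u, u), u)).
Bind y := wrap(op(tree(u, u), u)); no other remaining equation mentions y.
Decompose op/2: tree(u, tree(u, u)) ≐ tree(leaf(k), y1),  leaf(wrap(y1)) ≐ p.
Decompose tree/2: u ≐ leaf(k),  tree(u, u) ≐ y1.
Bind u := leaf(k); substituting into the one remaining equation that mentions u gives: tree(leaf(k), leaf(k)) ≐ y1. Substituting into the earlier bindings gives t := tree(leaf(k), leaf(k)), y := wrap(op(tree(leaf(k), leaf(k)), leaf(k))).
Bind y1 := tree(leaf(k), leaf(k)); substituting into the remaining equation gives: leaf(wrap(tree(leaf(k), leaf(k)))) ≐ p. Substituting into the earlier binding gives y2 := wrap(tree(leaf(k), leaf(k))).
Bind p := leaf(wrap(tree(leaf(k), leaf(k)))).
MGU = { t ↦ tree(leaf(k), leaf(k)), y2 ↦ wrap(tree(leaf(k), leaf(k))), y ↦ wrap(op(tree(leaf(k), leaf(k)), leaf(k))), u ↦ leaf(k), y1 ↦ tree(leaf(k), leaf(k)), p ↦ leaf(wrap(tree(leaf(k), leaf(k)))) }, so u ↦ leaf(k).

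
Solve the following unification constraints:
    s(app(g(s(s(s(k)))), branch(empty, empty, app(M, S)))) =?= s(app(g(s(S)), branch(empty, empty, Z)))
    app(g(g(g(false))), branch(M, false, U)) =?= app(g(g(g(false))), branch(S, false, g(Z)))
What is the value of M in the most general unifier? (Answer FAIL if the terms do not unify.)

s(s(k))

Decompose s/1: app(g(s(s(s(k)))), branch(empty, empty, app(M, S))) =?= app(g(s(S)), branch(empty, empty, Z)).
Decompose app/2: g(s(s(s(k)))) =?= g(s(S)),  branch(empty, empty, app(M, S)) =?= branch(empty, empty, Z).
Decompose g/1: s(s(s(k))) =?= s(S).
Decompose s/1: s(s(k)) =?= S.
Bind S := s(s(k)); substituting into the remaining equations gives: branch(empty, empty, app(M, s(s(k)))) =?= branch(empty, empty, Z),  app(g(g(g(false))), branch(M, false, U)) =?= app(g(g(g(false))), branch(s(s(k)), false, g(Z))).
Decompose branch/3: empty =?= empty,  empty =?= empty,  app(M, s(s(k))) =?= Z.
Delete trivial equation empty =?= empty.
Delete trivial equation empty =?= empty.
Bind Z := app(M, s(s(k))); substituting into the remaining equation gives: app(g(g(g(false))), branch(M, false, U)) =?= app(g(g(g(false))), branch(s(s(k)), false, g(app(M, s(s(k)))))).
Decompose app/2: g(g(g(false))) =?= g(g(g(false))),  branch(M, false, U) =?= branch(s(s(k)), false, g(app(M, s(s(k))))).
Delete trivial equation g(g(g(false))) =?= g(g(g(false))).
Decompose branch/3: M =?= s(s(k)),  false =?= false,  U =?= g(app(M, s(s(k)))).
Bind M := s(s(k)); substituting into the one remaining equation that mentions M gives: U =?= g(app(s(s(k)), s(s(k)))). Substituting into the earlier binding gives Z := app(s(s(k)), s(s(k))).
Delete trivial equation false =?= false.
Bind U := g(app(s(s(k)), s(s(k)))).
MGU = { S := s(s(k)), Z := app(s(s(k)), s(s(k))), M := s(s(k)), U := g(app(s(s(k)), s(s(k)))) }, so M := s(s(k)).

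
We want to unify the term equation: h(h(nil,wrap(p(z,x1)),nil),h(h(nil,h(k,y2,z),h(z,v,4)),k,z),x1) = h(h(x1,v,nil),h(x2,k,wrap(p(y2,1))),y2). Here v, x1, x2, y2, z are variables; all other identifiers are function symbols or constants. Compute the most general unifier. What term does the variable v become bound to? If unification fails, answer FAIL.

Decompose h/3: h(nil,wrap(p(z,x1)),nil) = h(x1,v,nil),  h(h(nil,h(k,y2,z),h(z,v,4)),k,z) = h(x2,k,wrap(p(y2,1))),  x1 = y2.
Decompose h/3: nil = x1,  wrap(p(z,x1)) = v,  nil = nil.
Bind x1 := nil; substituting into the 2 remaining equations that mention x1 gives: wrap(p(z,nil)) = v,  nil = y2.
Bind v := wrap(p(z,nil)); substituting into the one remaining equation that mentions v gives: h(h(nil,h(k,y2,z),h(z,wrap(p(z,nil)),4)),k,z) = h(x2,k,wrap(p(y2,1))).
Delete trivial equation nil = nil.
Decompose h/3: h(nil,h(k,y2,z),h(z,wrap(p(z,nil)),4)) = x2,  k = k,  z = wrap(p(y2,1)).
Bind x2 := h(nil,h(k,y2,z),h(z,wrap(p(z,nil)),4)); no other remaining equation mentions x2.
Delete trivial equation k = k.
Bind z := wrap(p(y2,1)); no other remaining equation mentions z. Substituting into the earlier bindings gives v := wrap(p(wrap(p(y2,1)),nil)), x2 := h(nil,h(k,y2,wrap(p(y2,1))),h(wrap(p(y2,1)),wrap(p(wrap(p(y2,1)),nil)),4)).
Bind y2 := nil. Substituting into the earlier bindings gives v := wrap(p(wrap(p(nil,1)),nil)), x2 := h(nil,h(k,nil,wrap(p(nil,1))),h(wrap(p(nil,1)),wrap(p(wrap(p(nil,1)),nil)),4)), z := wrap(p(nil,1)).
MGU = { x1 -> nil, v -> wrap(p(wrap(p(nil,1)),nil)), x2 -> h(nil,h(k,nil,wrap(p(nil,1))),h(wrap(p(nil,1)),wrap(p(wrap(p(nil,1)),nil)),4)), z -> wrap(p(nil,1)), y2 -> nil }, so v -> wrap(p(wrap(p(nil,1)),nil)).

wrap(p(wrap(p(nil,1)),nil))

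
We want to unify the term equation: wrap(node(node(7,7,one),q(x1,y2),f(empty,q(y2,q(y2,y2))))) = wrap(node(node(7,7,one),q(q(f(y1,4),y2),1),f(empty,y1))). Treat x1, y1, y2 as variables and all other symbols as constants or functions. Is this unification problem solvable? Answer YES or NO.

Decompose wrap/1: node(node(7,7,one),q(x1,y2),f(empty,q(y2,q(y2,y2)))) = node(node(7,7,one),q(q(f(y1,4),y2),1),f(empty,y1)).
Decompose node/3: node(7,7,one) = node(7,7,one),  q(x1,y2) = q(q(f(y1,4),y2),1),  f(empty,q(y2,q(y2,y2))) = f(empty,y1).
Delete trivial equation node(7,7,one) = node(7,7,one).
Decompose q/2: x1 = q(f(y1,4),y2),  y2 = 1.
Bind x1 := q(f(y1,4),y2); no other remaining equation mentions x1.
Bind y2 := 1; substituting into the remaining equation gives: f(empty,q(1,q(1,1))) = f(empty,y1). Substituting into the earlier binding gives x1 := q(f(y1,4),1).
Decompose f/2: empty = empty,  q(1,q(1,1)) = y1.
Delete trivial equation empty = empty.
Bind y1 := q(1,q(1,1)). Substituting into the earlier binding gives x1 := q(f(q(1,q(1,1)),4),1).
No equations remain and no clash or occurs-check failure arose, so a unifier exists.

YES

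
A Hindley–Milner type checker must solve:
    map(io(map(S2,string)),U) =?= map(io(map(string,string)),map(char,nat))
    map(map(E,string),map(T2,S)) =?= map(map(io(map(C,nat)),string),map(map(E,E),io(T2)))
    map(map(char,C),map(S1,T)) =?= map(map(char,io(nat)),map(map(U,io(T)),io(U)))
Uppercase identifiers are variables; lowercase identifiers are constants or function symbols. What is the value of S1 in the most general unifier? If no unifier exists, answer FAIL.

map(map(char,nat),io(io(map(char,nat))))

Decompose map/2: io(map(S2,string)) =?= io(map(string,string)),  U =?= map(char,nat).
Decompose io/1: map(S2,string) =?= map(string,string).
Decompose map/2: S2 =?= string,  string =?= string.
Bind S2 := string; no other remaining equation mentions S2.
Delete trivial equation string =?= string.
Bind U := map(char,nat); substituting into the one remaining equation that mentions U gives: map(map(char,C),map(S1,T)) =?= map(map(char,io(nat)),map(map(map(char,nat),io(T)),io(map(char,nat)))).
Decompose map/2: map(E,string) =?= map(io(map(C,nat)),string),  map(T2,S) =?= map(map(E,E),io(T2)).
Decompose map/2: E =?= io(map(C,nat)),  string =?= string.
Bind E := io(map(C,nat)); substituting into the one remaining equation that mentions E gives: map(T2,S) =?= map(map(io(map(C,nat)),io(map(C,nat))),io(T2)).
Delete trivial equation string =?= string.
Decompose map/2: T2 =?= map(io(map(C,nat)),io(map(C,nat))),  S =?= io(T2).
Bind T2 := map(io(map(C,nat)),io(map(C,nat))); substituting into the one remaining equation that mentions T2 gives: S =?= io(map(io(map(C,nat)),io(map(C,nat)))).
Bind S := io(map(io(map(C,nat)),io(map(C,nat)))); no other remaining equation mentions S.
Decompose map/2: map(char,C) =?= map(char,io(nat)),  map(S1,T) =?= map(map(map(char,nat),io(T)),io(map(char,nat))).
Decompose map/2: char =?= char,  C =?= io(nat).
Delete trivial equation char =?= char.
Bind C := io(nat); no other remaining equation mentions C. Substituting into the earlier bindings gives E := io(map(io(nat),nat)), T2 := map(io(map(io(nat),nat)),io(map(io(nat),nat))), S := io(map(io(map(io(nat),nat)),io(map(io(nat),nat)))).
Decompose map/2: S1 =?= map(map(char,nat),io(T)),  T =?= io(map(char,nat)).
Bind S1 := map(map(char,nat),io(T)); no other remaining equation mentions S1.
Bind T := io(map(char,nat)). Substituting into the earlier binding gives S1 := map(map(char,nat),io(io(map(char,nat)))).
MGU = { S2 ↦ string, U ↦ map(char,nat), E ↦ io(map(io(nat),nat)), T2 ↦ map(io(map(io(nat),nat)),io(map(io(nat),nat))), S ↦ io(map(io(map(io(nat),nat)),io(map(io(nat),nat)))), C ↦ io(nat), S1 ↦ map(map(char,nat),io(io(map(char,nat)))), T ↦ io(map(char,nat)) }, so S1 ↦ map(map(char,nat),io(io(map(char,nat)))).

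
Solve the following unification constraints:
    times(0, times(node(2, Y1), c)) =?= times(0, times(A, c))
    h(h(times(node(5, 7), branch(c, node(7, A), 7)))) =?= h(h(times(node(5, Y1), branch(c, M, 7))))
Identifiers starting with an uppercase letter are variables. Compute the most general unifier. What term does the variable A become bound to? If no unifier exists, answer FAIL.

node(2, 7)

Decompose times/2: 0 =?= 0,  times(node(2, Y1), c) =?= times(A, c).
Delete trivial equation 0 =?= 0.
Decompose times/2: node(2, Y1) =?= A,  c =?= c.
Bind A := node(2, Y1); substituting into the one remaining equation that mentions A gives: h(h(times(node(5, 7), branch(c, node(7, node(2, Y1)), 7)))) =?= h(h(times(node(5, Y1), branch(c, M, 7)))).
Delete trivial equation c =?= c.
Decompose h/1: h(times(node(5, 7), branch(c, node(7, node(2, Y1)), 7))) =?= h(times(node(5, Y1), branch(c, M, 7))).
Decompose h/1: times(node(5, 7), branch(c, node(7, node(2, Y1)), 7)) =?= times(node(5, Y1), branch(c, M, 7)).
Decompose times/2: node(5, 7) =?= node(5, Y1),  branch(c, node(7, node(2, Y1)), 7) =?= branch(c, M, 7).
Decompose node/2: 5 =?= 5,  7 =?= Y1.
Delete trivial equation 5 =?= 5.
Bind Y1 := 7; substituting into the remaining equation gives: branch(c, node(7, node(2, 7)), 7) =?= branch(c, M, 7). Substituting into the earlier binding gives A := node(2, 7).
Decompose branch/3: c =?= c,  node(7, node(2, 7)) =?= M,  7 =?= 7.
Delete trivial equation c =?= c.
Bind M := node(7, node(2, 7)); no other remaining equation mentions M.
Delete trivial equation 7 =?= 7.
MGU = { A := node(2, 7), Y1 := 7, M := node(7, node(2, 7)) }, so A := node(2, 7).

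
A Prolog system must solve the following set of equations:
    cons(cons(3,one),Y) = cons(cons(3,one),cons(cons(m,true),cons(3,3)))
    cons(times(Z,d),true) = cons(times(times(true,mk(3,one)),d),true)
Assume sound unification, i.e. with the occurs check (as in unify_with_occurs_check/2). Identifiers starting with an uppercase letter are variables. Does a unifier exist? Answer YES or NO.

Decompose cons/2: cons(3,one) = cons(3,one),  Y = cons(cons(m,true),cons(3,3)).
Delete trivial equation cons(3,one) = cons(3,one).
Bind Y := cons(cons(m,true),cons(3,3)); no other remaining equation mentions Y.
Decompose cons/2: times(Z,d) = times(times(true,mk(3,one)),d),  true = true.
Decompose times/2: Z = times(true,mk(3,one)),  d = d.
Bind Z := times(true,mk(3,one)); no other remaining equation mentions Z.
Delete trivial equation d = d.
Delete trivial equation true = true.
No equations remain and no clash or occurs-check failure arose, so a unifier exists.

YES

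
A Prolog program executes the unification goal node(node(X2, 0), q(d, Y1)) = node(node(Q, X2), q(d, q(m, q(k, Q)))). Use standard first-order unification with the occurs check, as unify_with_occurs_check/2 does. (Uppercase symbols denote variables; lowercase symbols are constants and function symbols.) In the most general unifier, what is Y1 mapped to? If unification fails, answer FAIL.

q(m, q(k, 0))

Decompose node/2: node(X2, 0) = node(Q, X2),  q(d, Y1) = q(d, q(m, q(k, Q))).
Decompose node/2: X2 = Q,  0 = X2.
Bind X2 := Q; substituting into the one remaining equation that mentions X2 gives: 0 = Q.
Bind Q := 0; substituting into the remaining equation gives: q(d, Y1) = q(d, q(m, q(k, 0))). Substituting into the earlier binding gives X2 := 0.
Decompose q/2: d = d,  Y1 = q(m, q(k, 0)).
Delete trivial equation d = d.
Bind Y1 := q(m, q(k, 0)).
MGU = { X2 ↦ 0, Q ↦ 0, Y1 ↦ q(m, q(k, 0)) }, so Y1 ↦ q(m, q(k, 0)).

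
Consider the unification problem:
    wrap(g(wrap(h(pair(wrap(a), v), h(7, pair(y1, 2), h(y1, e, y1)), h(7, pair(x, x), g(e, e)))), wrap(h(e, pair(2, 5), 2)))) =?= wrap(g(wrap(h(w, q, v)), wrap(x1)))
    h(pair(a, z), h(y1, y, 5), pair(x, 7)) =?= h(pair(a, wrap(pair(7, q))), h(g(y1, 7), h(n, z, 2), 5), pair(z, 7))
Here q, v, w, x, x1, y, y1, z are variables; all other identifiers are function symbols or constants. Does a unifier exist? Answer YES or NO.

NO

Decompose wrap/1: g(wrap(h(pair(wrap(a), v), h(7, pair(y1, 2), h(y1, e, y1)), h(7, pair(x, x), g(e, e)))), wrap(h(e, pair(2, 5), 2))) =?= g(wrap(h(w, q, v)), wrap(x1)).
Decompose g/2: wrap(h(pair(wrap(a), v), h(7, pair(y1, 2), h(y1, e, y1)), h(7, pair(x, x), g(e, e)))) =?= wrap(h(w, q, v)),  wrap(h(e, pair(2, 5), 2)) =?= wrap(x1).
Decompose wrap/1: h(pair(wrap(a), v), h(7, pair(y1, 2), h(y1, e, y1)), h(7, pair(x, x), g(e, e))) =?= h(w, q, v).
Decompose h/3: pair(wrap(a), v) =?= w,  h(7, pair(y1, 2), h(y1, e, y1)) =?= q,  h(7, pair(x, x), g(e, e)) =?= v.
Bind w := pair(wrap(a), v); no other remaining equation mentions w.
Bind q := h(7, pair(y1, 2), h(y1, e, y1)); substituting into the one remaining equation that mentions q gives: h(pair(a, z), h(y1, y, 5), pair(x, 7)) =?= h(pair(a, wrap(pair(7, h(7, pair(y1, 2), h(y1, e, y1))))), h(g(y1, 7), h(n, z, 2), 5), pair(z, 7)).
Bind v := h(7, pair(x, x), g(e, e)); no other remaining equation mentions v. Substituting into the earlier binding gives w := pair(wrap(a), h(7, pair(x, x), g(e, e))).
Decompose wrap/1: h(e, pair(2, 5), 2) =?= x1.
Bind x1 := h(e, pair(2, 5), 2); no other remaining equation mentions x1.
Decompose h/3: pair(a, z) =?= pair(a, wrap(pair(7, h(7, pair(y1, 2), h(y1, e, y1))))),  h(y1, y, 5) =?= h(g(y1, 7), h(n, z, 2), 5),  pair(x, 7) =?= pair(z, 7).
Decompose pair/2: a =?= a,  z =?= wrap(pair(7, h(7, pair(y1, 2), h(y1, e, y1)))).
Delete trivial equation a =?= a.
Bind z := wrap(pair(7, h(7, pair(y1, 2), h(y1, e, y1)))); substituting into the remaining equations gives: h(y1, y, 5) =?= h(g(y1, 7), h(n, wrap(pair(7, h(7, pair(y1, 2), h(y1, e, y1)))), 2), 5),  pair(x, 7) =?= pair(wrap(pair(7, h(7, pair(y1, 2), h(y1, e, y1)))), 7).
Decompose h/3: y1 =?= g(y1, 7),  y =?= h(n, wrap(pair(7, h(7, pair(y1, 2), h(y1, e, y1)))), 2),  5 =?= 5.
Occurs check fails: y1 occurs in g(y1, 7); the equation y1 =?= g(y1, 7) has no finite solution.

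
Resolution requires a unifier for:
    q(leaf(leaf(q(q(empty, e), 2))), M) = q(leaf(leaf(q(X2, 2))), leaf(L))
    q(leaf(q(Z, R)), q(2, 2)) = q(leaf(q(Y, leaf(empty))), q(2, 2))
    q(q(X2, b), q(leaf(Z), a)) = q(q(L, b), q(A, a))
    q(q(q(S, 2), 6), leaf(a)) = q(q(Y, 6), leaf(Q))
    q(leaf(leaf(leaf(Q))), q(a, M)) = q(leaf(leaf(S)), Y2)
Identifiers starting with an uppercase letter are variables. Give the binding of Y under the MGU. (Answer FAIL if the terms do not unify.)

q(leaf(a), 2)

Decompose q/2: leaf(leaf(q(q(empty, e), 2))) = leaf(leaf(q(X2, 2))),  M = leaf(L).
Decompose leaf/1: leaf(q(q(empty, e), 2)) = leaf(q(X2, 2)).
Decompose leaf/1: q(q(empty, e), 2) = q(X2, 2).
Decompose q/2: q(empty, e) = X2,  2 = 2.
Bind X2 := q(empty, e); substituting into the one remaining equation that mentions X2 gives: q(q(q(empty, e), b), q(leaf(Z), a)) = q(q(L, b), q(A, a)).
Delete trivial equation 2 = 2.
Bind M := leaf(L); substituting into the one remaining equation that mentions M gives: q(leaf(leaf(leaf(Q))), q(a, leaf(L))) = q(leaf(leaf(S)), Y2).
Decompose q/2: leaf(q(Z, R)) = leaf(q(Y, leaf(empty))),  q(2, 2) = q(2, 2).
Decompose leaf/1: q(Z, R) = q(Y, leaf(empty)).
Decompose q/2: Z = Y,  R = leaf(empty).
Bind Z := Y; substituting into the one remaining equation that mentions Z gives: q(q(q(empty, e), b), q(leaf(Y), a)) = q(q(L, b), q(A, a)).
Bind R := leaf(empty); no other remaining equation mentions R.
Delete trivial equation q(2, 2) = q(2, 2).
Decompose q/2: q(q(empty, e), b) = q(L, b),  q(leaf(Y), a) = q(A, a).
Decompose q/2: q(empty, e) = L,  b = b.
Bind L := q(empty, e); substituting into the one remaining equation that mentions L gives: q(leaf(leaf(leaf(Q))), q(a, leaf(q(empty, e)))) = q(leaf(leaf(S)), Y2). Substituting into the earlier binding gives M := leaf(q(empty, e)).
Delete trivial equation b = b.
Decompose q/2: leaf(Y) = A,  a = a.
Bind A := leaf(Y); no other remaining equation mentions A.
Delete trivial equation a = a.
Decompose q/2: q(q(S, 2), 6) = q(Y, 6),  leaf(a) = leaf(Q).
Decompose q/2: q(S, 2) = Y,  6 = 6.
Bind Y := q(S, 2); no other remaining equation mentions Y. Substituting into the earlier bindings gives Z := q(S, 2), A := leaf(q(S, 2)).
Delete trivial equation 6 = 6.
Decompose leaf/1: a = Q.
Bind Q := a; substituting into the remaining equation gives: q(leaf(leaf(leaf(a))), q(a, leaf(q(empty, e)))) = q(leaf(leaf(S)), Y2).
Decompose q/2: leaf(leaf(leaf(a))) = leaf(leaf(S)),  q(a, leaf(q(empty, e))) = Y2.
Decompose leaf/1: leaf(leaf(a)) = leaf(S).
Decompose leaf/1: leaf(a) = S.
Bind S := leaf(a); no other remaining equation mentions S. Substituting into the earlier bindings gives Z := q(leaf(a), 2), A := leaf(q(leaf(a), 2)), Y := q(leaf(a), 2).
Bind Y2 := q(a, leaf(q(empty, e))).
MGU = { X2 -> q(empty, e), M -> leaf(q(empty, e)), Z -> q(leaf(a), 2), R -> leaf(empty), L -> q(empty, e), A -> leaf(q(leaf(a), 2)), Y -> q(leaf(a), 2), Q -> a, S -> leaf(a), Y2 -> q(a, leaf(q(empty, e))) }, so Y -> q(leaf(a), 2).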